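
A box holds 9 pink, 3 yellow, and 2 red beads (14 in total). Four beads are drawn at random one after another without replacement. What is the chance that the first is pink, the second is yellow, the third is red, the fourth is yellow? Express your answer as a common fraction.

Multiply the conditional probability of each draw in order, without replacement, so each draw removes one from its color and from the total.
P = (9/14) · (3/13) · (2/12) · (2/11) = 9/2002 ≈ 0.0045.

9/2002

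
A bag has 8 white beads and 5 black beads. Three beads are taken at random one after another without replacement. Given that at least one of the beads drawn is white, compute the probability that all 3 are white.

14/69

P(all 3 white) = C(8,3)/C(13,3) = 28/143; P(at least one white) = 1 − C(5,3)/C(13,3) = 138/143.
Since 'all 3 white' ⊆ 'at least one white', P(all 3 | at least one) = 28/143 / 138/143 = 14/69 ≈ 0.2029.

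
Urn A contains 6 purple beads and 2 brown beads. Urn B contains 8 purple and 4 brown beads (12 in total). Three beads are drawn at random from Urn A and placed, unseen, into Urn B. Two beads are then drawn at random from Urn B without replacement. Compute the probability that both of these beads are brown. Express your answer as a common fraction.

17/196

Condition on how many of the transferred beads are brown (from Urn A: 2 brown of 8; then Urn B has 15 total).
  0 brown: C(2,0)C(6,3)/C(8,3) = 5/14; then P = C(4,2)/C(15,2) = 2/35
  1 brown: C(2,1)C(6,2)/C(8,3) = 15/28; then P = C(5,2)/C(15,2) = 2/21
  2 brown: C(2,2)C(6,1)/C(8,3) = 3/28; then P = C(6,2)/C(15,2) = 1/7
P(both brown) = 17/196 ≈ 0.0867.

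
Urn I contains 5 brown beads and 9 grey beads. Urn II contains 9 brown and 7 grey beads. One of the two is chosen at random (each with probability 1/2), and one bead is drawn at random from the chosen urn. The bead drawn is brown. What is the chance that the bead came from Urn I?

P(brown | Urn I) = 5/14; P(brown | Urn II) = 9/16.
P(brown) = 1/2·5/14 + 1/2·9/16 = 103/224.
By Bayes' rule, P(Urn I | brown) = 5/28 / 103/224 = 40/103 ≈ 0.3883.

40/103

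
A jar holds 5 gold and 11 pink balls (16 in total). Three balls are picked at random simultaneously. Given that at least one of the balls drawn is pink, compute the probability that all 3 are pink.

P(all 3 pink) = C(11,3)/C(16,3) = 33/112; P(at least one pink) = 1 − C(5,3)/C(16,3) = 55/56.
Since 'all 3 pink' ⊆ 'at least one pink', P(all 3 | at least one) = 33/112 / 55/56 = 3/10 ≈ 0.3000.

3/10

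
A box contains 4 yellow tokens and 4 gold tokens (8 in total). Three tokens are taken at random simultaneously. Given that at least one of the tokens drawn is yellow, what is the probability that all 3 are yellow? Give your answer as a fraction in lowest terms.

P(all 3 yellow) = C(4,3)/C(8,3) = 1/14; P(at least one yellow) = 1 − C(4,3)/C(8,3) = 13/14.
Since 'all 3 yellow' ⊆ 'at least one yellow', P(all 3 | at least one) = 1/14 / 13/14 = 1/13 ≈ 0.0769.

1/13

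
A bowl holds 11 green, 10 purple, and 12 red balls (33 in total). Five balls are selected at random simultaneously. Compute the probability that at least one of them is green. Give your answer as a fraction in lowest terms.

3197/3596

Use the complement: P(at least one green) = 1 − P(no green).
P(none) = C(22,5)/C(33,5) = 26334/237336.
So P = 1 − 26334/237336 = 3197/3596 ≈ 0.8890.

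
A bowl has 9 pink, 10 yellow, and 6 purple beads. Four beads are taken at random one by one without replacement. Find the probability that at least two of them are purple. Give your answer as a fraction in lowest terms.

Sum the hypergeometric tail for j = 2,…,4 purple beads.
Favorable = C(6,2)·C(19,2) + C(6,3)·C(19,1) + C(6,4)·C(19,0) = 2960; total = C(25,4) = 12650.
P = 2960/12650 = 296/1265 ≈ 0.2340.

296/1265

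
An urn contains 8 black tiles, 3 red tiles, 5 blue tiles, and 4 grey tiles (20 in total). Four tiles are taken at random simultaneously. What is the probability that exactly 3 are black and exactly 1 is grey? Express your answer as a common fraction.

224/4845

Unordered draws without replacement: count favorable combinations over C(20,4).
Favorable = C(8,3) · C(3,0) · C(5,0) · C(4,1) = 224; total = C(20,4) = 4845.
P = 224/4845 = 224/4845 ≈ 0.0462.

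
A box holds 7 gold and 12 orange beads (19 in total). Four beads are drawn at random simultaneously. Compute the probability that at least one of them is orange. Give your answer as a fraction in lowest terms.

Use the complement: P(at least one orange) = 1 − P(no orange).
P(none) = C(7,4)/C(19,4) = 35/3876.
So P = 1 − 35/3876 = 3841/3876 ≈ 0.9910.

3841/3876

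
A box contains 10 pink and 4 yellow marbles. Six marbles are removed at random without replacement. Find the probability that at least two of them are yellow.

Sum the hypergeometric tail for j = 2,…,4 yellow marbles.
Favorable = C(4,2)·C(10,4) + C(4,3)·C(10,3) + C(4,4)·C(10,2) = 1785; total = C(14,6) = 3003.
P = 1785/3003 = 85/143 ≈ 0.5944.

85/143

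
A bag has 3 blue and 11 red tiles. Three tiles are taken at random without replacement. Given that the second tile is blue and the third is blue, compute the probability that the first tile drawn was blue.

1/12

P(first=blue and the second tile is blue and the third is blue) = (3/14)·(2/13)·(1/12) = 1/364.
P(E) = Σ over first color = 1/364 + 11/364 = 3/91.
By Bayes, P(first=blue | E) = 1/364 / 3/91 = 1/12 ≈ 0.0833.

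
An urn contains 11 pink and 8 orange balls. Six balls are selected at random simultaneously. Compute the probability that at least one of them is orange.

Use the complement: P(at least one orange) = 1 − P(no orange).
P(none) = C(11,6)/C(19,6) = 462/27132.
So P = 1 − 462/27132 = 635/646 ≈ 0.9830.

635/646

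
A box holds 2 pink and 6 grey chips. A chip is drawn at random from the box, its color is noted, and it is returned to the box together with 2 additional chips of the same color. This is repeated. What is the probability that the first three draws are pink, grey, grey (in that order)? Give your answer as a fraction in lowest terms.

Track the composition after each reinforcement of +2.
P = (2/8) · (6/10) · (8/12) = 1/10 ≈ 0.1000.

1/10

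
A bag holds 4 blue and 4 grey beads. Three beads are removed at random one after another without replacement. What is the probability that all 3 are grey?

1/14

Unordered draws without replacement: count favorable combinations over C(8,3).
Favorable = C(4,0) · C(4,3) = 4; total = C(8,3) = 56.
P = 4/56 = 1/14 ≈ 0.0714.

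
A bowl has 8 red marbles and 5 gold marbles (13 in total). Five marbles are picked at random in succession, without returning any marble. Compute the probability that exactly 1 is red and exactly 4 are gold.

40/1287

Unordered draws without replacement: count favorable combinations over C(13,5).
Favorable = C(8,1) · C(5,4) = 40; total = C(13,5) = 1287.
P = 40/1287 = 40/1287 ≈ 0.0311.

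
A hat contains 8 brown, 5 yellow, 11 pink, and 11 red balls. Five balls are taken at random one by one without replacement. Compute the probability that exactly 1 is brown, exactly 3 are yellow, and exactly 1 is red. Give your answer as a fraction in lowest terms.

Unordered draws without replacement: count favorable combinations over C(35,5).
Favorable = C(8,1) · C(5,3) · C(11,0) · C(11,1) = 880; total = C(35,5) = 324632.
P = 880/324632 = 10/3689 ≈ 0.0027.

10/3689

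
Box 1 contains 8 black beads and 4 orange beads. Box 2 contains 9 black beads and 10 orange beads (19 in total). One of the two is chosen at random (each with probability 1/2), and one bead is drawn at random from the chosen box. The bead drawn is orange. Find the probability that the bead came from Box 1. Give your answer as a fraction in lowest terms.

19/49

P(orange | Box 1) = 1/3; P(orange | Box 2) = 10/19.
P(orange) = 1/2·1/3 + 1/2·10/19 = 49/114.
By Bayes' rule, P(Box 1 | orange) = 1/6 / 49/114 = 19/49 ≈ 0.3878.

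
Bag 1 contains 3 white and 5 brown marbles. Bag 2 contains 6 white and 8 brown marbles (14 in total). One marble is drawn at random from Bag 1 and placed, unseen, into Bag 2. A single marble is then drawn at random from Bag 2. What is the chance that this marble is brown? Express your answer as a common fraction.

23/40

Condition on how many of the transferred marbles are brown (from Bag 1: 5 brown of 8; then Bag 2 has 15 total).
  0 brown: C(5,0)C(3,1)/C(8,1) = 3/8; then P = 8/15
  1 brown: C(5,1)C(3,0)/C(8,1) = 5/8; then P = 9/15
P(brown from Bag 2) = 23/40 ≈ 0.5750.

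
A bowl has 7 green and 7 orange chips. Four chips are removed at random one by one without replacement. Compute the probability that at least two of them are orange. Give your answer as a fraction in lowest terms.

Sum the hypergeometric tail for j = 2,…,4 orange chips.
Favorable = C(7,2)·C(7,2) + C(7,3)·C(7,1) + C(7,4)·C(7,0) = 721; total = C(14,4) = 1001.
P = 721/1001 = 103/143 ≈ 0.7203.

103/143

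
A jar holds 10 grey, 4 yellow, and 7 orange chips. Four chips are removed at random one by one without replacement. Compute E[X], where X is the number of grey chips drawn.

40/21

By linearity of expectation, E[X] = Σ P(draw i is grey); by symmetry each draw (even without replacement) has P(grey) = 10/21.
E[X] = 4 · 10/21 = 40/21 ≈ 1.9048.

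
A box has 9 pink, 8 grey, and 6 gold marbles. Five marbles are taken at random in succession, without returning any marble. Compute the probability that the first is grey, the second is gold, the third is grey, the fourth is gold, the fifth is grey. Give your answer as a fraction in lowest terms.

Multiply the conditional probability of each draw in order, without replacement, so each draw removes one from its color and from the total.
P = (8/23) · (6/22) · (7/21) · (5/20) · (6/19) = 12/4807 ≈ 0.0025.

12/4807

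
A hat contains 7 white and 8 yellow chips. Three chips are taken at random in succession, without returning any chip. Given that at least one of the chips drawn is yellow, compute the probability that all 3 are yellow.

P(all 3 yellow) = C(8,3)/C(15,3) = 8/65; P(at least one yellow) = 1 − C(7,3)/C(15,3) = 12/13.
Since 'all 3 yellow' ⊆ 'at least one yellow', P(all 3 | at least one) = 8/65 / 12/13 = 2/15 ≈ 0.1333.

2/15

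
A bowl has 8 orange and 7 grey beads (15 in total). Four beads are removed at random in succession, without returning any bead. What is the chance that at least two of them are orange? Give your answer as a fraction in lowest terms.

10/13

Sum the hypergeometric tail for j = 2,…,4 orange beads.
Favorable = C(8,2)·C(7,2) + C(8,3)·C(7,1) + C(8,4)·C(7,0) = 1050; total = C(15,4) = 1365.
P = 1050/1365 = 10/13 ≈ 0.7692.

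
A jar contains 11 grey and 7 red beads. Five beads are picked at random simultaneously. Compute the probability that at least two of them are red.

Sum the hypergeometric tail for j = 2,…,5 red beads.
Favorable = C(7,2)·C(11,3) + C(7,3)·C(11,2) + C(7,4)·C(11,1) + C(7,5)·C(11,0) = 5796; total = C(18,5) = 8568.
P = 5796/8568 = 23/34 ≈ 0.6765.

23/34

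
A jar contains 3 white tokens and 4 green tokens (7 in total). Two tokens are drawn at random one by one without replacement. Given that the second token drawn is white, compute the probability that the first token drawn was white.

P(first=white and the second token drawn is white) = (3/7)·(2/6) = 1/7.
P(the second token drawn is white) = Σ over first color = 1/7 + 2/7 = 3/7.
By Bayes, P(first=white | the second token drawn is white) = 1/7 / 3/7 = 1/3 ≈ 0.3333.

1/3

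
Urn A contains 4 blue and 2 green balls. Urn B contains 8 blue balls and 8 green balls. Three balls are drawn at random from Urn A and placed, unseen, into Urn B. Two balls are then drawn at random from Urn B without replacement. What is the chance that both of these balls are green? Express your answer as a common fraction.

181/855

Condition on how many of the transferred balls are green (from Urn A: 2 green of 6; then Urn B has 19 total).
  0 green: C(2,0)C(4,3)/C(6,3) = 1/5; then P = C(8,2)/C(19,2) = 28/171
  1 green: C(2,1)C(4,2)/C(6,3) = 3/5; then P = C(9,2)/C(19,2) = 4/19
  2 green: C(2,2)C(4,1)/C(6,3) = 1/5; then P = C(10,2)/C(19,2) = 5/19
P(both green) = 181/855 ≈ 0.2117.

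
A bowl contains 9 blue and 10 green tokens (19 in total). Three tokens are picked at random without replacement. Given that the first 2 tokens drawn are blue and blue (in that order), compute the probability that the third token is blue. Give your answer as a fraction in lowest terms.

7/17

After removing 2 blue, the bowl has 7 blue out of 17 remaining.
P(third is blue | given) = 7/17 ≈ 0.4118.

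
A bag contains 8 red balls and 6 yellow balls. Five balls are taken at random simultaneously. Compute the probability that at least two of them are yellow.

Sum the hypergeometric tail for j = 2,…,5 yellow balls.
Favorable = C(6,2)·C(8,3) + C(6,3)·C(8,2) + C(6,4)·C(8,1) + C(6,5)·C(8,0) = 1526; total = C(14,5) = 2002.
P = 1526/2002 = 109/143 ≈ 0.7622.

109/143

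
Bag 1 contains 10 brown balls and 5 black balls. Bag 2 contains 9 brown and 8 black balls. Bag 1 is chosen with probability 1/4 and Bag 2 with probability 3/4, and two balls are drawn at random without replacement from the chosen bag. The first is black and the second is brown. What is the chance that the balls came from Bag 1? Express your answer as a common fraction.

170/737

P(E | Bag 1) = 5/21; P(E | Bag 2) = 9/34.
P(E) = 1/4·5/21 + 3/4·9/34 = 737/2856.
By Bayes' rule, P(Bag 1 | E) = 5/84 / 737/2856 = 170/737 ≈ 0.2307.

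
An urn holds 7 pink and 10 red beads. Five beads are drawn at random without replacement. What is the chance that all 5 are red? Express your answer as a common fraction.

9/221

Unordered draws without replacement: count favorable combinations over C(17,5).
Favorable = C(7,0) · C(10,5) = 252; total = C(17,5) = 6188.
P = 252/6188 = 9/221 ≈ 0.0407.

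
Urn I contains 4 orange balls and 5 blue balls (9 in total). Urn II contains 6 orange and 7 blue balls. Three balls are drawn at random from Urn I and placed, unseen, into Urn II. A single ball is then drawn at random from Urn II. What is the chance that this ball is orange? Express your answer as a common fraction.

11/24

Condition on how many of the transferred balls are orange (from Urn I: 4 orange of 9; then Urn II has 16 total).
  0 orange: C(4,0)C(5,3)/C(9,3) = 5/42; then P = 6/16
  1 orange: C(4,1)C(5,2)/C(9,3) = 10/21; then P = 7/16
  2 orange: C(4,2)C(5,1)/C(9,3) = 5/14; then P = 8/16
  3 orange: C(4,3)C(5,0)/C(9,3) = 1/21; then P = 9/16
P(orange from Urn II) = 11/24 ≈ 0.4583.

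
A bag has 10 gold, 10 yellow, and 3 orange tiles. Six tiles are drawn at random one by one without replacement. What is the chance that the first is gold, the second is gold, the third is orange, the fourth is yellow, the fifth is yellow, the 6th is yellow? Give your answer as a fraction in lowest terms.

90/33649

Multiply the conditional probability of each draw in order, without replacement, so each draw removes one from its color and from the total.
P = (10/23) · (9/22) · (3/21) · (10/20) · (9/19) · (8/18) = 90/33649 ≈ 0.0027.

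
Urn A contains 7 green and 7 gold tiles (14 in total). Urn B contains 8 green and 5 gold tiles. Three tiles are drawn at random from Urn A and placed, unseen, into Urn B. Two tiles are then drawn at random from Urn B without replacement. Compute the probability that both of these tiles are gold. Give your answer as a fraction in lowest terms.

Condition on how many of the transferred tiles are gold (from Urn A: 7 gold of 14; then Urn B has 16 total).
  0 gold: C(7,0)C(7,3)/C(14,3) = 5/52; then P = C(5,2)/C(16,2) = 1/12
  1 gold: C(7,1)C(7,2)/C(14,3) = 21/52; then P = C(6,2)/C(16,2) = 1/8
  2 gold: C(7,2)C(7,1)/C(14,3) = 21/52; then P = C(7,2)/C(16,2) = 7/40
  3 gold: C(7,3)C(7,0)/C(14,3) = 5/52; then P = C(8,2)/C(16,2) = 7/30
P(both gold) = 473/3120 ≈ 0.1516.

473/3120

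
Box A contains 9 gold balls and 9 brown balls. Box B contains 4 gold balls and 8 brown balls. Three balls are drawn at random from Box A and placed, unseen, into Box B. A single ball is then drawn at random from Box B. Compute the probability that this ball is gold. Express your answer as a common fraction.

11/30

Condition on how many of the transferred balls are gold (from Box A: 9 gold of 18; then Box B has 15 total).
  0 gold: C(9,0)C(9,3)/C(18,3) = 7/68; then P = 4/15
  1 gold: C(9,1)C(9,2)/C(18,3) = 27/68; then P = 5/15
  2 gold: C(9,2)C(9,1)/C(18,3) = 27/68; then P = 6/15
  3 gold: C(9,3)C(9,0)/C(18,3) = 7/68; then P = 7/15
P(gold from Box B) = 11/30 ≈ 0.3667.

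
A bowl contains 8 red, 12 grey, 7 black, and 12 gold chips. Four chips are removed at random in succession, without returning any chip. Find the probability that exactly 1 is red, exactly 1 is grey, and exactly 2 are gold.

704/9139

Unordered draws without replacement: count favorable combinations over C(39,4).
Favorable = C(8,1) · C(12,1) · C(7,0) · C(12,2) = 6336; total = C(39,4) = 82251.
P = 6336/82251 = 704/9139 ≈ 0.0770.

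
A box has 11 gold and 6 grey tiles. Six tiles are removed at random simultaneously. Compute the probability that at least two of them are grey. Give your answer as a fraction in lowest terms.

653/884

Sum the hypergeometric tail for j = 2,…,6 grey tiles.
Favorable = C(6,2)·C(11,4) + C(6,3)·C(11,3) + C(6,4)·C(11,2) + C(6,5)·C(11,1) + C(6,6)·C(11,0) = 9142; total = C(17,6) = 12376.
P = 9142/12376 = 653/884 ≈ 0.7387.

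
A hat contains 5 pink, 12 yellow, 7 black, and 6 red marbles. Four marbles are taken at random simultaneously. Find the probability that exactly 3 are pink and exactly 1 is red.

Unordered draws without replacement: count favorable combinations over C(30,4).
Favorable = C(5,3) · C(12,0) · C(7,0) · C(6,1) = 60; total = C(30,4) = 27405.
P = 60/27405 = 4/1827 ≈ 0.0022.

4/1827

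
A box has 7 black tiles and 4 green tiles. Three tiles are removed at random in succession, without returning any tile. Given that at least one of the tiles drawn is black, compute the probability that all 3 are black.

5/23

P(all 3 black) = C(7,3)/C(11,3) = 7/33; P(at least one black) = 1 − C(4,3)/C(11,3) = 161/165.
Since 'all 3 black' ⊆ 'at least one black', P(all 3 | at least one) = 7/33 / 161/165 = 5/23 ≈ 0.2174.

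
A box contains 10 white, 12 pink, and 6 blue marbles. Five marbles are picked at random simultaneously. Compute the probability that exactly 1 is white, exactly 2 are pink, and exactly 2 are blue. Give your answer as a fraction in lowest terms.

Unordered draws without replacement: count favorable combinations over C(28,5).
Favorable = C(10,1) · C(12,2) · C(6,2) = 9900; total = C(28,5) = 98280.
P = 9900/98280 = 55/546 ≈ 0.1007.

55/546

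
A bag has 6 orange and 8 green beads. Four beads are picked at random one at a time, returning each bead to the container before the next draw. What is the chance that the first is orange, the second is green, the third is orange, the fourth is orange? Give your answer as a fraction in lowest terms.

108/2401

Multiply the conditional probability of each draw in order, with replacement (the composition resets each draw).
P = (6/14) · (8/14) · (6/14) · (6/14) = 108/2401 ≈ 0.0450.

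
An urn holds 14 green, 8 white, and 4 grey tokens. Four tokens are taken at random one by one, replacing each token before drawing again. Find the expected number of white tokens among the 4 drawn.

By linearity of expectation, E[X] = Σ P(draw i is white); each independent draw has P(white) = 8/26.
E[X] = 4 · 8/26 = 16/13 ≈ 1.2308.

16/13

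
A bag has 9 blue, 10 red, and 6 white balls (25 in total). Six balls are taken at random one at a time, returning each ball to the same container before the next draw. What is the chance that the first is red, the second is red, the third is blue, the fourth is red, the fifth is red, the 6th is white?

Multiply the conditional probability of each draw in order, with replacement (the composition resets each draw).
P = (10/25) · (10/25) · (9/25) · (10/25) · (10/25) · (6/25) = 864/390625 ≈ 0.0022.

864/390625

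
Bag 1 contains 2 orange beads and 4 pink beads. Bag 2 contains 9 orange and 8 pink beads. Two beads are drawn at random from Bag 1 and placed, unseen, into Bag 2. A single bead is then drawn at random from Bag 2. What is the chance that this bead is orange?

Condition on how many of the transferred beads are orange (from Bag 1: 2 orange of 6; then Bag 2 has 19 total).
  0 orange: C(2,0)C(4,2)/C(6,2) = 2/5; then P = 9/19
  1 orange: C(2,1)C(4,1)/C(6,2) = 8/15; then P = 10/19
  2 orange: C(2,2)C(4,0)/C(6,2) = 1/15; then P = 11/19
P(orange from Bag 2) = 29/57 ≈ 0.5088.

29/57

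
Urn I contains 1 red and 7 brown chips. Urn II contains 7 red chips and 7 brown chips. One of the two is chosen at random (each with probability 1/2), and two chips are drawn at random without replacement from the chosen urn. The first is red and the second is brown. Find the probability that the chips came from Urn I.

P(E | Urn I) = 1/8; P(E | Urn II) = 7/26.
P(E) = 1/2·1/8 + 1/2·7/26 = 41/208.
By Bayes' rule, P(Urn I | E) = 1/16 / 41/208 = 13/41 ≈ 0.3171.

13/41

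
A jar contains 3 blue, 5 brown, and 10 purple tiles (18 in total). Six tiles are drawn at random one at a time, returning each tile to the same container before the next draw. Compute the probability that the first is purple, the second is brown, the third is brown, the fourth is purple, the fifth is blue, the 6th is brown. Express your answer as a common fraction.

Multiply the conditional probability of each draw in order, with replacement (the composition resets each draw).
P = (10/18) · (5/18) · (5/18) · (10/18) · (3/18) · (5/18) = 3125/2834352 ≈ 0.0011.

3125/2834352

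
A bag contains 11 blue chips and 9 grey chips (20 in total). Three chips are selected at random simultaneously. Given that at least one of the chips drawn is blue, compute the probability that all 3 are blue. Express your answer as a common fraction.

P(all 3 blue) = C(11,3)/C(20,3) = 11/76; P(at least one blue) = 1 − C(9,3)/C(20,3) = 88/95.
Since 'all 3 blue' ⊆ 'at least one blue', P(all 3 | at least one) = 11/76 / 88/95 = 5/32 ≈ 0.1562.

5/32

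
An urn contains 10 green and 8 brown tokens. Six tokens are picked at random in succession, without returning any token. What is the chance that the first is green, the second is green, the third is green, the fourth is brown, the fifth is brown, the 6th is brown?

Multiply the conditional probability of each draw in order, without replacement, so each draw removes one from its color and from the total.
P = (10/18) · (9/17) · (8/16) · (8/15) · (7/14) · (6/13) = 4/221 ≈ 0.0181.

4/221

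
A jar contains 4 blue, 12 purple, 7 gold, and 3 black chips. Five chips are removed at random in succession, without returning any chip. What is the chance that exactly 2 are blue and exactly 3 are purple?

Unordered draws without replacement: count favorable combinations over C(26,5).
Favorable = C(4,2) · C(12,3) · C(7,0) · C(3,0) = 1320; total = C(26,5) = 65780.
P = 1320/65780 = 6/299 ≈ 0.0201.

6/299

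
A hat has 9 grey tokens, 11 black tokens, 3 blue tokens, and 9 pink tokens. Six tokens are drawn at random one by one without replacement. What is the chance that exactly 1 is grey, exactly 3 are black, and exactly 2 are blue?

Unordered draws without replacement: count favorable combinations over C(32,6).
Favorable = C(9,1) · C(11,3) · C(3,2) · C(9,0) = 4455; total = C(32,6) = 906192.
P = 4455/906192 = 495/100688 ≈ 0.0049.

495/100688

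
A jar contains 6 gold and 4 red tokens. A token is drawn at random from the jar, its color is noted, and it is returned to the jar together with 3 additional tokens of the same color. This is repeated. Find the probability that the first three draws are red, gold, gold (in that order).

Track the composition after each reinforcement of +3.
P = (4/10) · (6/13) · (9/16) = 27/260 ≈ 0.1038.

27/260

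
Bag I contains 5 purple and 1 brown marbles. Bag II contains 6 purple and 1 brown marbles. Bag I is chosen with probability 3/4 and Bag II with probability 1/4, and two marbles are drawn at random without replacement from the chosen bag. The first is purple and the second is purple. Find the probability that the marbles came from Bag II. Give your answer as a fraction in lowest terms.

5/19

P(E | Bag I) = 2/3; P(E | Bag II) = 5/7.
P(E) = 3/4·2/3 + 1/4·5/7 = 19/28.
By Bayes' rule, P(Bag II | E) = 5/28 / 19/28 = 5/19 ≈ 0.2632.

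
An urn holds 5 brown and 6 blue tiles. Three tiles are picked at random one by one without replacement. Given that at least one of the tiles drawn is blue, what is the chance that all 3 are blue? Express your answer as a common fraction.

P(all 3 blue) = C(6,3)/C(11,3) = 4/33; P(at least one blue) = 1 − C(5,3)/C(11,3) = 31/33.
Since 'all 3 blue' ⊆ 'at least one blue', P(all 3 | at least one) = 4/33 / 31/33 = 4/31 ≈ 0.1290.

4/31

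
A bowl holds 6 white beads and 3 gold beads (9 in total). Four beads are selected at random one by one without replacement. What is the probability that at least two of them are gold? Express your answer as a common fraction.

Sum the hypergeometric tail for j = 2,…,3 gold beads.
Favorable = C(3,2)·C(6,2) + C(3,3)·C(6,1) = 51; total = C(9,4) = 126.
P = 51/126 = 17/42 ≈ 0.4048.

17/42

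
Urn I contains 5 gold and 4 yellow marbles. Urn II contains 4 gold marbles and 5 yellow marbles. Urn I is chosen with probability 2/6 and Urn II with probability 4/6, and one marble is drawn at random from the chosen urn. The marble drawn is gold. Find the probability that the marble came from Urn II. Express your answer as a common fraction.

P(gold | Urn I) = 5/9; P(gold | Urn II) = 4/9.
P(gold) = 1/3·5/9 + 2/3·4/9 = 13/27.
By Bayes' rule, P(Urn II | gold) = 8/27 / 13/27 = 8/13 ≈ 0.6154.

8/13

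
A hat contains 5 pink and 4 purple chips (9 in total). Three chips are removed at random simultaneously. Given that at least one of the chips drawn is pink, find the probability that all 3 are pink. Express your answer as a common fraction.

1/8

P(all 3 pink) = C(5,3)/C(9,3) = 5/42; P(at least one pink) = 1 − C(4,3)/C(9,3) = 20/21.
Since 'all 3 pink' ⊆ 'at least one pink', P(all 3 | at least one) = 5/42 / 20/21 = 1/8 ≈ 0.1250.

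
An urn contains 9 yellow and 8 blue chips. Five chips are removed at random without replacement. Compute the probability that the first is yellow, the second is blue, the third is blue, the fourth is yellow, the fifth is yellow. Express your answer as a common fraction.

Multiply the conditional probability of each draw in order, without replacement, so each draw removes one from its color and from the total.
P = (9/17) · (8/16) · (7/15) · (8/14) · (7/13) = 42/1105 ≈ 0.0380.

42/1105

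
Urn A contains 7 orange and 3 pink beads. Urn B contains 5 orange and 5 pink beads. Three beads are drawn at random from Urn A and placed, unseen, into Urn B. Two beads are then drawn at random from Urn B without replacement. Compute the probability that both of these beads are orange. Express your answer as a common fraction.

Condition on how many of the transferred beads are orange (from Urn A: 7 orange of 10; then Urn B has 13 total).
  0 orange: C(7,0)C(3,3)/C(10,3) = 1/120; then P = C(5,2)/C(13,2) = 5/39
  1 orange: C(7,1)C(3,2)/C(10,3) = 7/40; then P = C(6,2)/C(13,2) = 5/26
  2 orange: C(7,2)C(3,1)/C(10,3) = 21/40; then P = C(7,2)/C(13,2) = 7/26
  3 orange: C(7,3)C(3,0)/C(10,3) = 7/24; then P = C(8,2)/C(13,2) = 14/39
P(both orange) = 73/260 ≈ 0.2808.

73/260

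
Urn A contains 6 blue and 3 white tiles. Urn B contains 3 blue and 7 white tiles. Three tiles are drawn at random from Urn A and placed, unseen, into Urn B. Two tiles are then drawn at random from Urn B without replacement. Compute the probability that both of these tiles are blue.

41/312

Condition on how many of the transferred tiles are blue (from Urn A: 6 blue of 9; then Urn B has 13 total).
  0 blue: C(6,0)C(3,3)/C(9,3) = 1/84; then P = C(3,2)/C(13,2) = 1/26
  1 blue: C(6,1)C(3,2)/C(9,3) = 3/14; then P = C(4,2)/C(13,2) = 1/13
  2 blue: C(6,2)C(3,1)/C(9,3) = 15/28; then P = C(5,2)/C(13,2) = 5/39
  3 blue: C(6,3)C(3,0)/C(9,3) = 5/21; then P = C(6,2)/C(13,2) = 5/26
P(both blue) = 41/312 ≈ 0.1314.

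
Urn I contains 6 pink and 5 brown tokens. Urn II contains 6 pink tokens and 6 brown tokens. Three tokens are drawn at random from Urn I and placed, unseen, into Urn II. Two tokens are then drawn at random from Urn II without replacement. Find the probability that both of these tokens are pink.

94/385

Condition on how many of the transferred tokens are pink (from Urn I: 6 pink of 11; then Urn II has 15 total).
  0 pink: C(6,0)C(5,3)/C(11,3) = 2/33; then P = C(6,2)/C(15,2) = 1/7
  1 pink: C(6,1)C(5,2)/C(11,3) = 4/11; then P = C(7,2)/C(15,2) = 1/5
  2 pink: C(6,2)C(5,1)/C(11,3) = 5/11; then P = C(8,2)/C(15,2) = 4/15
  3 pink: C(6,3)C(5,0)/C(11,3) = 4/33; then P = C(9,2)/C(15,2) = 12/35
P(both pink) = 94/385 ≈ 0.2442.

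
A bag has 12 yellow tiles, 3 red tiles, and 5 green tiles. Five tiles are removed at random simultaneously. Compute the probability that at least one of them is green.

4167/5168

Use the complement: P(at least one green) = 1 − P(no green).
P(none) = C(15,5)/C(20,5) = 3003/15504.
So P = 1 − 3003/15504 = 4167/5168 ≈ 0.8063.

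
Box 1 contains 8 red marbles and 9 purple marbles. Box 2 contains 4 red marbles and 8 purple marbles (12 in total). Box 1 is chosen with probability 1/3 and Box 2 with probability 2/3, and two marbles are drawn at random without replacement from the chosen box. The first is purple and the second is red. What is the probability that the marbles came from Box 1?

P(E | Box 1) = 9/34; P(E | Box 2) = 8/33.
P(E) = 1/3·9/34 + 2/3·8/33 = 841/3366.
By Bayes' rule, P(Box 1 | E) = 3/34 / 841/3366 = 297/841 ≈ 0.3532.

297/841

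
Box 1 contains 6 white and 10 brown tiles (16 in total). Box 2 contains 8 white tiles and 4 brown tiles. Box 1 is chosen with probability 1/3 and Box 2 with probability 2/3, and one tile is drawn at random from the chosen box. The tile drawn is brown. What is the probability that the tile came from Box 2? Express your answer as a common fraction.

P(brown | Box 1) = 5/8; P(brown | Box 2) = 1/3.
P(brown) = 1/3·5/8 + 2/3·1/3 = 31/72.
By Bayes' rule, P(Box 2 | brown) = 2/9 / 31/72 = 16/31 ≈ 0.5161.

16/31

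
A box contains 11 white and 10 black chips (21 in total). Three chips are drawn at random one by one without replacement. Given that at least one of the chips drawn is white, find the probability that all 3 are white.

P(all 3 white) = C(11,3)/C(21,3) = 33/266; P(at least one white) = 1 − C(10,3)/C(21,3) = 121/133.
Since 'all 3 white' ⊆ 'at least one white', P(all 3 | at least one) = 33/266 / 121/133 = 3/22 ≈ 0.1364.

3/22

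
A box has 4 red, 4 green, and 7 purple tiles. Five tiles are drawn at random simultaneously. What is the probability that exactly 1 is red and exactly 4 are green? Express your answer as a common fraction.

Unordered draws without replacement: count favorable combinations over C(15,5).
Favorable = C(4,1) · C(4,4) · C(7,0) = 4; total = C(15,5) = 3003.
P = 4/3003 = 4/3003 ≈ 0.0013.

4/3003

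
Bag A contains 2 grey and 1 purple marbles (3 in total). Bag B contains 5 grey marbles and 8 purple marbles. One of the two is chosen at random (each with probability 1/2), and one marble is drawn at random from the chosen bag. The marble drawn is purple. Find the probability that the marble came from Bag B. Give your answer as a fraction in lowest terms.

24/37

P(purple | Bag A) = 1/3; P(purple | Bag B) = 8/13.
P(purple) = 1/2·1/3 + 1/2·8/13 = 37/78.
By Bayes' rule, P(Bag B | purple) = 4/13 / 37/78 = 24/37 ≈ 0.6486.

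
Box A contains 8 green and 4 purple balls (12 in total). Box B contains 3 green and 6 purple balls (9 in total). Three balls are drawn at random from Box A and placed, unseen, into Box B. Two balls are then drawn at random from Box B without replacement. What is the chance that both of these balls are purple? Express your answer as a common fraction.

Condition on how many of the transferred balls are purple (from Box A: 4 purple of 12; then Box B has 12 total).
  0 purple: C(4,0)C(8,3)/C(12,3) = 14/55; then P = C(6,2)/C(12,2) = 5/22
  1 purple: C(4,1)C(8,2)/C(12,3) = 28/55; then P = C(7,2)/C(12,2) = 7/22
  2 purple: C(4,2)C(8,1)/C(12,3) = 12/55; then P = C(8,2)/C(12,2) = 14/33
  3 purple: C(4,3)C(8,0)/C(12,3) = 1/55; then P = C(9,2)/C(12,2) = 6/11
P(both purple) = 39/121 ≈ 0.3223.

39/121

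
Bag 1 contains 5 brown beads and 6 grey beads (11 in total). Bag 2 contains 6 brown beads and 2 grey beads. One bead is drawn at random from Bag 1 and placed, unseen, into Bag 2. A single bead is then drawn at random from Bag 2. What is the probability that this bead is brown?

Condition on how many of the transferred beads are brown (from Bag 1: 5 brown of 11; then Bag 2 has 9 total).
  0 brown: C(5,0)C(6,1)/C(11,1) = 6/11; then P = 6/9
  1 brown: C(5,1)C(6,0)/C(11,1) = 5/11; then P = 7/9
P(brown from Bag 2) = 71/99 ≈ 0.7172.

71/99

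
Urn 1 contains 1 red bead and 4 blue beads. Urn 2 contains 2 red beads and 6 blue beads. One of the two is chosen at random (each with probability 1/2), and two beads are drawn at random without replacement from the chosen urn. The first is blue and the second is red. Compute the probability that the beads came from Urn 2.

P(E | Urn 1) = 1/5; P(E | Urn 2) = 3/14.
P(E) = 1/2·1/5 + 1/2·3/14 = 29/140.
By Bayes' rule, P(Urn 2 | E) = 3/28 / 29/140 = 15/29 ≈ 0.5172.

15/29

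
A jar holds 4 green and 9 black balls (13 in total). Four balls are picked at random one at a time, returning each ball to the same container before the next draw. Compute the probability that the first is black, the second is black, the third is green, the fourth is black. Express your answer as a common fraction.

Multiply the conditional probability of each draw in order, with replacement (the composition resets each draw).
P = (9/13) · (9/13) · (4/13) · (9/13) = 2916/28561 ≈ 0.1021.

2916/28561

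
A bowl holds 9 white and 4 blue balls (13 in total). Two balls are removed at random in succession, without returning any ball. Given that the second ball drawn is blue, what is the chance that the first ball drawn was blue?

P(first=blue and the second ball drawn is blue) = (4/13)·(3/12) = 1/13.
P(the second ball drawn is blue) = Σ over first color = 3/13 + 1/13 = 4/13.
By Bayes, P(first=blue | the second ball drawn is blue) = 1/13 / 4/13 = 1/4 ≈ 0.2500.

1/4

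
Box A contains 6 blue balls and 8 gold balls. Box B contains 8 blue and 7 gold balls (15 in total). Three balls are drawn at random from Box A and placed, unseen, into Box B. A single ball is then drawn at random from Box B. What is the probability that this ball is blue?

Condition on how many of the transferred balls are blue (from Box A: 6 blue of 14; then Box B has 18 total).
  0 blue: C(6,0)C(8,3)/C(14,3) = 2/13; then P = 8/18
  1 blue: C(6,1)C(8,2)/C(14,3) = 6/13; then P = 9/18
  2 blue: C(6,2)C(8,1)/C(14,3) = 30/91; then P = 10/18
  3 blue: C(6,3)C(8,0)/C(14,3) = 5/91; then P = 11/18
P(blue from Box B) = 65/126 ≈ 0.5159.

65/126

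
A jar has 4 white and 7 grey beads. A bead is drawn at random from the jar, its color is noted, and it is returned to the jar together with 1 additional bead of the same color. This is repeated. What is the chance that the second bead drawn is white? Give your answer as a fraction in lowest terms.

4/11

Condition on the first draw. If first is white (prob 4/11), second-white has prob (5)/(12); if not (prob 7/11), it has prob 4/(12).
P = (4/11)·(5/12) + (7/11)·(4/12) = 4/11 ≈ 0.3636.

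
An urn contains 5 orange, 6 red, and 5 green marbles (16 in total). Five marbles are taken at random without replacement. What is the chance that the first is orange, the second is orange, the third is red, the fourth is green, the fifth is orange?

5/1456

Multiply the conditional probability of each draw in order, without replacement, so each draw removes one from its color and from the total.
P = (5/16) · (4/15) · (6/14) · (5/13) · (3/12) = 5/1456 ≈ 0.0034.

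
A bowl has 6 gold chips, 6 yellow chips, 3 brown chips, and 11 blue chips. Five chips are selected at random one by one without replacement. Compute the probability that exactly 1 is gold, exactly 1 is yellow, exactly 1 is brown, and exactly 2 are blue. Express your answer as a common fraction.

27/299

Unordered draws without replacement: count favorable combinations over C(26,5).
Favorable = C(6,1) · C(6,1) · C(3,1) · C(11,2) = 5940; total = C(26,5) = 65780.
P = 5940/65780 = 27/299 ≈ 0.0903.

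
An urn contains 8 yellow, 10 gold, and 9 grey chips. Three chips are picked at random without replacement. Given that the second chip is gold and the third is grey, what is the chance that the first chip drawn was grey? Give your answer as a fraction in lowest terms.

P(first=grey and the second chip is gold and the third is grey) = (9/27)·(10/26)·(8/25) = 8/195.
P(E) = Σ over first color = 8/195 + 3/65 + 8/195 = 5/39.
By Bayes, P(first=grey | E) = 8/195 / 5/39 = 8/25 ≈ 0.3200.

8/25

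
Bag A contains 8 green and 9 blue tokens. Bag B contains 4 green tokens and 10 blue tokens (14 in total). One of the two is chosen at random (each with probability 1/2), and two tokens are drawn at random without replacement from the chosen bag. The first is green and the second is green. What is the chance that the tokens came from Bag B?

P(E | Bag A) = 7/34; P(E | Bag B) = 6/91.
P(E) = 1/2·7/34 + 1/2·6/91 = 841/6188.
By Bayes' rule, P(Bag B | E) = 3/91 / 841/6188 = 204/841 ≈ 0.2426.

204/841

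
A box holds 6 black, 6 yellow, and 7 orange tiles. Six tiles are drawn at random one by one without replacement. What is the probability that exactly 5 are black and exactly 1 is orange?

Unordered draws without replacement: count favorable combinations over C(19,6).
Favorable = C(6,5) · C(6,0) · C(7,1) = 42; total = C(19,6) = 27132.
P = 42/27132 = 1/646 ≈ 0.0015.

1/646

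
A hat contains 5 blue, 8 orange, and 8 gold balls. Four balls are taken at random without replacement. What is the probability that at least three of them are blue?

11/399

Sum the hypergeometric tail for j = 3,…,4 blue balls.
Favorable = C(5,3)·C(16,1) + C(5,4)·C(16,0) = 165; total = C(21,4) = 5985.
P = 165/5985 = 11/399 ≈ 0.0276.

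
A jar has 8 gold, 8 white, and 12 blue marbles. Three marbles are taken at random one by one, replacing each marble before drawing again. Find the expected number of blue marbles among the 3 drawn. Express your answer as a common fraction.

By linearity of expectation, E[X] = Σ P(draw i is blue); each independent draw has P(blue) = 12/28.
E[X] = 3 · 12/28 = 9/7 ≈ 1.2857.

9/7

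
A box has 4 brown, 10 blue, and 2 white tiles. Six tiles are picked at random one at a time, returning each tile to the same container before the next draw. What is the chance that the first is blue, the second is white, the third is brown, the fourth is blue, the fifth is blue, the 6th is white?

Multiply the conditional probability of each draw in order, with replacement (the composition resets each draw).
P = (10/16) · (2/16) · (4/16) · (10/16) · (10/16) · (2/16) = 125/131072 ≈ 0.0010.

125/131072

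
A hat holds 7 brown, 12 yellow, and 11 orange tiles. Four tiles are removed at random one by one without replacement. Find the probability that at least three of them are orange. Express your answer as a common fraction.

Sum the hypergeometric tail for j = 3,…,4 orange tiles.
Favorable = C(11,3)·C(19,1) + C(11,4)·C(19,0) = 3465; total = C(30,4) = 27405.
P = 3465/27405 = 11/87 ≈ 0.1264.

11/87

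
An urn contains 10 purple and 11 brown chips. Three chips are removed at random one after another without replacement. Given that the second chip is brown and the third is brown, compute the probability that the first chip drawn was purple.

10/19

P(first=purple and the second chip is brown and the third is brown) = (10/21)·(11/20)·(10/19) = 55/399.
P(E) = Σ over first color = 55/399 + 33/266 = 11/42.
By Bayes, P(first=purple | E) = 55/399 / 11/42 = 10/19 ≈ 0.5263.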